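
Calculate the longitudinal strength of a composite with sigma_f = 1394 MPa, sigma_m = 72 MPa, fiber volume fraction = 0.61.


sigma_1 = sigma_f*Vf + sigma_m*(1-Vf) = 1394*0.61 + 72*0.39 = 878.4 MPa

878.4 MPa


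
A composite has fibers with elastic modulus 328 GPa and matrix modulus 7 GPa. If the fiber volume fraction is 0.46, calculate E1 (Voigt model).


E1 = Ef*Vf + Em*(1-Vf) = 328*0.46 + 7*0.54 = 154.66 GPa

154.66 GPa


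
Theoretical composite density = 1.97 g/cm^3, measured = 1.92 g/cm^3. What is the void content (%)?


Void% = (rho_theo - rho_actual)/rho_theo * 100 = (1.97 - 1.92)/1.97 * 100 = 2.54%

2.54%


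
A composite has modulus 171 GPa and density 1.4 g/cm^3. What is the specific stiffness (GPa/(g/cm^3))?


Specific stiffness = E/rho = 171/1.4 = 122.1 GPa/(g/cm^3)

122.1 GPa/(g/cm^3)


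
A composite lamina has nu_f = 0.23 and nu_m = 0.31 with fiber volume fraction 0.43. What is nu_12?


nu_12 = nu_f*Vf + nu_m*(1-Vf) = 0.23*0.43 + 0.31*0.57 = 0.2756

0.2756


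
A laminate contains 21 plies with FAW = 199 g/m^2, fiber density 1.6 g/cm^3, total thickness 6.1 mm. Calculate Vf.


Vf = n * FAW / (rho_f * h * 1000) = 21 * 199 / (1.6 * 6.1 * 1000) = 0.4282

0.4282


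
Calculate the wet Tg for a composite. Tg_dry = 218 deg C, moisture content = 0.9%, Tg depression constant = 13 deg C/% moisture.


Tg_wet = Tg_dry - k*moisture = 218 - 13*0.9 = 206.3 deg C

206.3 deg C


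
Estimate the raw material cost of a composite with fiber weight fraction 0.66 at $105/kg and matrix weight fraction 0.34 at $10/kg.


Cost = cost_f*Wf + cost_m*Wm = 105*0.66 + 10*0.34 = $72.7/kg

$72.7/kg


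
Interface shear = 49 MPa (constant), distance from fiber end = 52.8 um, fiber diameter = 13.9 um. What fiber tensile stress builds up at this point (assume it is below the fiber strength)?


Force balance: sigma_f * (pi*d^2/4) = tau * (pi*d) * x  ->  sigma_f = 4 * tau * x / d
sigma_f = 4 * 49 * 52.8 / 13.9 = 744.5 MPa

744.5 MPa


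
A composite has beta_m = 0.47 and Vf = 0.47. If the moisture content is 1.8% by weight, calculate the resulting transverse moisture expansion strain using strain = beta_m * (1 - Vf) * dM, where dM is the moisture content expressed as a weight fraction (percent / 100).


dM = 1.8/100 = 0.018
strain = beta_m * (1-Vf) * dM = 0.47 * 0.53 * 0.018 = 0.0044838

0.0044838


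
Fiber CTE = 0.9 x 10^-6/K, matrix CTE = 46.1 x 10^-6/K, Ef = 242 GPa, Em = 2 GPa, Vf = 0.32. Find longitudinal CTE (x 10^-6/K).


E1 = Ef*Vf + Em*(1-Vf) = 78.8
alpha_1 = (alpha_f*Ef*Vf + alpha_m*Em*(1-Vf))/E1 = 1.68 x 10^-6/K

1.68 x 10^-6/K


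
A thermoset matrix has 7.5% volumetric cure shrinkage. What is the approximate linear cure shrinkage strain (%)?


Linear shrinkage ≈ vol_shrink/3 = 7.5/3 = 2.5%

2.5%


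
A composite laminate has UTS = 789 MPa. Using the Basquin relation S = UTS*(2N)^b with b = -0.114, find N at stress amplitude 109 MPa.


N = 0.5 * (S/UTS)^(1/b) = 0.5 * (109/789)^(1/-0.114) = 1.7369e+07 cycles

1.7369e+07 cycles


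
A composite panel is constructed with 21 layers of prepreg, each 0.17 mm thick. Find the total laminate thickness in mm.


h = n * t_ply = 21 * 0.17 = 3.57 mm

3.57 mm


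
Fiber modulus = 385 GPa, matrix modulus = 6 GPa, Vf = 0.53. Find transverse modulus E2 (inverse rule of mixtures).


1/E2 = Vf/Ef + (1-Vf)/Em = 0.53/385 + 0.47/6
E2 = 12.55 GPa

12.55 GPa


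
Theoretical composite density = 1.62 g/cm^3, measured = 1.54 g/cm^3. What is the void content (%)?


Void% = (rho_theo - rho_actual)/rho_theo * 100 = (1.62 - 1.54)/1.62 * 100 = 4.94%

4.94%


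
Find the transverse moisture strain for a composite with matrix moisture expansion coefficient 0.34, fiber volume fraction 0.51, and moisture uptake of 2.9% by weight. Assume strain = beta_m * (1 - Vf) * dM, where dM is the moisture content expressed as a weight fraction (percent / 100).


dM = 2.9/100 = 0.029
strain = beta_m * (1-Vf) * dM = 0.34 * 0.49 * 0.029 = 0.0048314

0.0048314


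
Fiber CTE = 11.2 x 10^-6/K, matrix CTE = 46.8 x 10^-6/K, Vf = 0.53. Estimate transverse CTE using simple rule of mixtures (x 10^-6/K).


alpha_2 = alpha_f*Vf + alpha_m*(1-Vf) = 11.2*0.53 + 46.8*0.47 = 27.9 x 10^-6/K

27.9 x 10^-6/K


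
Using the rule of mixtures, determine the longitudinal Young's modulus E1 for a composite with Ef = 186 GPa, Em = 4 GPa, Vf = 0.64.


E1 = Ef*Vf + Em*(1-Vf) = 186*0.64 + 4*0.36 = 120.48 GPa

120.48 GPa


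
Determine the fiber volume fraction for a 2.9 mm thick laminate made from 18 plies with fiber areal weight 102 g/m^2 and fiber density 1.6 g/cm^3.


Vf = n * FAW / (rho_f * h * 1000) = 18 * 102 / (1.6 * 2.9 * 1000) = 0.3957

0.3957


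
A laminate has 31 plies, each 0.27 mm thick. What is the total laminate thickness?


h = n * t_ply = 31 * 0.27 = 8.37 mm

8.37 mm


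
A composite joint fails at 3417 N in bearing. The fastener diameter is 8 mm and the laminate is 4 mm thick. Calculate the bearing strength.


sigma_br = F/(d*h) = 3417/(8*4) = 106.8 MPa

106.8 MPa


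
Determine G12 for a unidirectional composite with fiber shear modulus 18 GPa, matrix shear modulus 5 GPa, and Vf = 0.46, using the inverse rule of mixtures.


1/G12 = Vf/Gf + (1-Vf)/Gm = 0.46/18 + 0.54/5
G12 = 7.49 GPa

7.49 GPa


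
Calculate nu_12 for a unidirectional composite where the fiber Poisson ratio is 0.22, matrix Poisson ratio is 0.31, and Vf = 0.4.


nu_12 = nu_f*Vf + nu_m*(1-Vf) = 0.22*0.4 + 0.31*0.6 = 0.274

0.274


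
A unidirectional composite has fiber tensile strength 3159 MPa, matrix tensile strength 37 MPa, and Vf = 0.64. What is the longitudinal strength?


sigma_1 = sigma_f*Vf + sigma_m*(1-Vf) = 3159*0.64 + 37*0.36 = 2035.1 MPa

2035.1 MPa


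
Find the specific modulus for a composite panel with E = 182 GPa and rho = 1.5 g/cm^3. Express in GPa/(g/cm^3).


Specific stiffness = E/rho = 182/1.5 = 121.3 GPa/(g/cm^3)

121.3 GPa/(g/cm^3)


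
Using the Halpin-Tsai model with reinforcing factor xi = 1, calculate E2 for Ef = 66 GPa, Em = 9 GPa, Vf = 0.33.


eta = (Ef/Em - 1)/(Ef/Em + xi) = (7.3333 - 1)/(7.3333 + 1) = 0.76
E2 = Em*(1+xi*eta*Vf)/(1-eta*Vf) = 15.03 GPa

15.03 GPa


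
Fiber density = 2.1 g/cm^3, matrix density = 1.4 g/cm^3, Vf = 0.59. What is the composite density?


rho_c = rho_f*Vf + rho_m*(1-Vf) = 2.1*0.59 + 1.4*0.41 = 1.813 g/cm^3

1.813 g/cm^3


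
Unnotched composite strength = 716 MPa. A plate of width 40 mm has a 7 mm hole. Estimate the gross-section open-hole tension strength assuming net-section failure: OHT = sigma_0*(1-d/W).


OHT = sigma_0*(1-d/W) = 716*(1-7/40) = 590.7 MPa

590.7 MPa


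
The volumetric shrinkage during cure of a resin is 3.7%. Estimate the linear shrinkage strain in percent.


Linear shrinkage ≈ vol_shrink/3 = 3.7/3 = 1.233%

1.233%


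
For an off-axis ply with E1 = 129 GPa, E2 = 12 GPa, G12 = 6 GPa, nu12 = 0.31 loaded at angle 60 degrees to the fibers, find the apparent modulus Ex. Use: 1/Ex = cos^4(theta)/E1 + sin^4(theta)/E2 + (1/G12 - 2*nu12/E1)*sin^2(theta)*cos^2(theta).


cos^4(60) = 0.0625, sin^4(60) = 0.5625, sin^2(60)*cos^2(60) = 0.1875
1/G12 - 2*nu12/E1 = 1/6 - 2*0.31/129 = 0.16186 GPa^-1
1/Ex = 0.0625/129 + 0.5625/12 + 0.16186*0.1875 = 0.0777083 GPa^-1
Ex = 12.87 GPa

12.87 GPa


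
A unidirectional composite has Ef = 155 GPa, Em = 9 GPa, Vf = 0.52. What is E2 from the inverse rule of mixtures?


1/E2 = Vf/Ef + (1-Vf)/Em = 0.52/155 + 0.48/9
E2 = 17.64 GPa

17.64 GPa


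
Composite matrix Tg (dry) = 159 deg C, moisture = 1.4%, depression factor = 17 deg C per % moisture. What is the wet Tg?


Tg_wet = Tg_dry - k*moisture = 159 - 17*1.4 = 135.2 deg C

135.2 deg C


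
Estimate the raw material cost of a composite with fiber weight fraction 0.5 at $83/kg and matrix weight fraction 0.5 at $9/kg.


Cost = cost_f*Wf + cost_m*Wm = 83*0.5 + 9*0.5 = $46.0/kg

$46.0/kg


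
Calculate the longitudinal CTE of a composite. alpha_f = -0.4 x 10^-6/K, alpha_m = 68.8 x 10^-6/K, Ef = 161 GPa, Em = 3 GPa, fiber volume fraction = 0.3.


E1 = Ef*Vf + Em*(1-Vf) = 50.4
alpha_1 = (alpha_f*Ef*Vf + alpha_m*Em*(1-Vf))/E1 = 2.48 x 10^-6/K

2.48 x 10^-6/K


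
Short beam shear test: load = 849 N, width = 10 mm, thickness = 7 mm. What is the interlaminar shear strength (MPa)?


ILSS = 3F/(4bh) = 3*849/(4*10*7) = 9.1 MPa

9.1 MPa


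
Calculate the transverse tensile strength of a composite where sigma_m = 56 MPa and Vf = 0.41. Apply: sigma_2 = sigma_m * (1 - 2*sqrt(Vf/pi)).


factor = 1 - 2*sqrt(0.41/pi) = 0.2775
sigma_2 = 56 * 0.2775 = 15.54 MPa

15.54 MPa


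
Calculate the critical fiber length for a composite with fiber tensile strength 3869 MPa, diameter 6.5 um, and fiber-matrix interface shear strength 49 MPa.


Lc = sigma_f * d / (2 * tau_i) = 3869 * 6.5 / (2 * 49) = 256.6 um

256.6 um


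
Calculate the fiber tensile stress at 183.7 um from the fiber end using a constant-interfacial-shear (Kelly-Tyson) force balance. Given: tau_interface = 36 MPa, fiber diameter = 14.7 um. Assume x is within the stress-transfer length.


Force balance: sigma_f * (pi*d^2/4) = tau * (pi*d) * x  ->  sigma_f = 4 * tau * x / d
sigma_f = 4 * 36 * 183.7 / 14.7 = 1799.5 MPa

1799.5 MPa


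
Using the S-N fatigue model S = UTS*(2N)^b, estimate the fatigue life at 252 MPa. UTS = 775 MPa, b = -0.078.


N = 0.5 * (S/UTS)^(1/b) = 0.5 * (252/775)^(1/-0.078) = 899731.8683 cycles

899731.8683 cycles


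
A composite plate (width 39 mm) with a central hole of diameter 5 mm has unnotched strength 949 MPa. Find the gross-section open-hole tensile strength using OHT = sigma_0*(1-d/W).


OHT = sigma_0*(1-d/W) = 949*(1-5/39) = 827.3 MPa

827.3 MPa


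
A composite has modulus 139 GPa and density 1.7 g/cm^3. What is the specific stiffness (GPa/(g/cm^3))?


Specific stiffness = E/rho = 139/1.7 = 81.8 GPa/(g/cm^3)

81.8 GPa/(g/cm^3)


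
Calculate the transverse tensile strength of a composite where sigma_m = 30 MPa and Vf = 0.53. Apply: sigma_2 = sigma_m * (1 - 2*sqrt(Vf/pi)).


factor = 1 - 2*sqrt(0.53/pi) = 0.1785
sigma_2 = 30 * 0.1785 = 5.36 MPa

5.36 MPa


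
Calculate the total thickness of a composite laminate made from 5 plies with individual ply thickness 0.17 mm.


h = n * t_ply = 5 * 0.17 = 0.85 mm

0.85 mm


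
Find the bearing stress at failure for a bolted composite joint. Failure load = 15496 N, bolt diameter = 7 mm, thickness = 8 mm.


sigma_br = F/(d*h) = 15496/(7*8) = 276.7 MPa

276.7 MPa


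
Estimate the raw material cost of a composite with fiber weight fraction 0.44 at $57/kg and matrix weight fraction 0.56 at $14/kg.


Cost = cost_f*Wf + cost_m*Wm = 57*0.44 + 14*0.56 = $32.92/kg

$32.92/kg


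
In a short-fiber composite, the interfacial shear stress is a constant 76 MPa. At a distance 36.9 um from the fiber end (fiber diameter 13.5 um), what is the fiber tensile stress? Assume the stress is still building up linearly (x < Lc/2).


Force balance: sigma_f * (pi*d^2/4) = tau * (pi*d) * x  ->  sigma_f = 4 * tau * x / d
sigma_f = 4 * 76 * 36.9 / 13.5 = 830.9 MPa

830.9 MPa


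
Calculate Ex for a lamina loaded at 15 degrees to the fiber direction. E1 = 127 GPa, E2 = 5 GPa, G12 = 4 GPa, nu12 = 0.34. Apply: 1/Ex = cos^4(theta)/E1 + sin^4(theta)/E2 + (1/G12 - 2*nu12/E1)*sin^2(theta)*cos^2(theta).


cos^4(15) = 0.870513, sin^4(15) = 0.004487, sin^2(15)*cos^2(15) = 0.0625
1/G12 - 2*nu12/E1 = 1/4 - 2*0.34/127 = 0.244646 GPa^-1
1/Ex = 0.870513/127 + 0.004487/5 + 0.244646*0.0625 = 0.0230422 GPa^-1
Ex = 43.4 GPa

43.4 GPa


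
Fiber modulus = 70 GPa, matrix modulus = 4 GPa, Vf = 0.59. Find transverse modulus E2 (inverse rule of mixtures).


1/E2 = Vf/Ef + (1-Vf)/Em = 0.59/70 + 0.41/4
E2 = 9.01 GPa

9.01 GPa


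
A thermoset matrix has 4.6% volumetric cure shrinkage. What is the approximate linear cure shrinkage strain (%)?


Linear shrinkage ≈ vol_shrink/3 = 4.6/3 = 1.533%

1.533%


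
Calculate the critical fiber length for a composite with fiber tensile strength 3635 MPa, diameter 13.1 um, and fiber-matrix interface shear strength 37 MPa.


Lc = sigma_f * d / (2 * tau_i) = 3635 * 13.1 / (2 * 37) = 643.5 um

643.5 um


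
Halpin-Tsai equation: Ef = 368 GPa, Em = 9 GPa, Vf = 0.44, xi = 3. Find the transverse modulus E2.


eta = (Ef/Em - 1)/(Ef/Em + xi) = (40.8889 - 1)/(40.8889 + 3) = 0.9089
E2 = Em*(1+xi*eta*Vf)/(1-eta*Vf) = 32.99 GPa

32.99 GPa


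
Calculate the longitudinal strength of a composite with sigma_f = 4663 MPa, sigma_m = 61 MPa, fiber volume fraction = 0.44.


sigma_1 = sigma_f*Vf + sigma_m*(1-Vf) = 4663*0.44 + 61*0.56 = 2085.9 MPa

2085.9 MPa


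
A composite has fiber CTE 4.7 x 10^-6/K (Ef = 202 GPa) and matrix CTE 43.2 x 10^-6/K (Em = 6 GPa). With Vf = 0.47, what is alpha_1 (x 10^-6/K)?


E1 = Ef*Vf + Em*(1-Vf) = 98.12
alpha_1 = (alpha_f*Ef*Vf + alpha_m*Em*(1-Vf))/E1 = 5.95 x 10^-6/K

5.95 x 10^-6/K


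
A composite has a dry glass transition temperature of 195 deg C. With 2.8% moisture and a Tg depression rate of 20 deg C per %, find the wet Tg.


Tg_wet = Tg_dry - k*moisture = 195 - 20*2.8 = 139.0 deg C

139.0 deg C


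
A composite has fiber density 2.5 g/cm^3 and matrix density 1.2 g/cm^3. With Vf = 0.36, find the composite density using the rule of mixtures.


rho_c = rho_f*Vf + rho_m*(1-Vf) = 2.5*0.36 + 1.2*0.64 = 1.668 g/cm^3

1.668 g/cm^3


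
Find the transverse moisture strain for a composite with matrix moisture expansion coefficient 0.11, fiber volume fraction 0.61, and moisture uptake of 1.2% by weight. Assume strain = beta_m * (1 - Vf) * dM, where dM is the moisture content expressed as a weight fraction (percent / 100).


dM = 1.2/100 = 0.012
strain = beta_m * (1-Vf) * dM = 0.11 * 0.39 * 0.012 = 0.0005148

0.0005148


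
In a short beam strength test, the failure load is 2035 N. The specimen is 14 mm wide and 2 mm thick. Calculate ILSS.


ILSS = 3F/(4bh) = 3*2035/(4*14*2) = 54.51 MPa

54.51 MPa


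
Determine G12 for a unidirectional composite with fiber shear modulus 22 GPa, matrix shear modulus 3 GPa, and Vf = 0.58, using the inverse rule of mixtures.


1/G12 = Vf/Gf + (1-Vf)/Gm = 0.58/22 + 0.42/3
G12 = 6.01 GPa

6.01 GPa


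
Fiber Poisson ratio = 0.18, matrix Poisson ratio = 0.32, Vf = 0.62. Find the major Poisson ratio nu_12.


nu_12 = nu_f*Vf + nu_m*(1-Vf) = 0.18*0.62 + 0.32*0.38 = 0.2332

0.2332


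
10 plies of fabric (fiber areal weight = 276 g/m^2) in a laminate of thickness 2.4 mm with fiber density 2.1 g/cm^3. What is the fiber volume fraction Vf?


Vf = n * FAW / (rho_f * h * 1000) = 10 * 276 / (2.1 * 2.4 * 1000) = 0.5476

0.5476


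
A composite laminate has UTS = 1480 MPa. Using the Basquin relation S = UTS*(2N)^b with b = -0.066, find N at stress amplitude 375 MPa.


N = 0.5 * (S/UTS)^(1/b) = 0.5 * (375/1480)^(1/-0.066) = 5.4046e+08 cycles

5.4046e+08 cycles


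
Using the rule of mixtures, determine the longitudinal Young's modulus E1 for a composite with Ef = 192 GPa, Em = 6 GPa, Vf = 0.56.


E1 = Ef*Vf + Em*(1-Vf) = 192*0.56 + 6*0.44 = 110.16 GPa

110.16 GPa


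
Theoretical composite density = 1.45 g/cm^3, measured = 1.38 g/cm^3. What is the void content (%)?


Void% = (rho_theo - rho_actual)/rho_theo * 100 = (1.45 - 1.38)/1.45 * 100 = 4.83%

4.83%


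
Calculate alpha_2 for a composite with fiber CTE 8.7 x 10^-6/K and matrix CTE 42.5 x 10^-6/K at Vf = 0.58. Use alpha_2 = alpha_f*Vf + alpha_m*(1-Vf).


alpha_2 = alpha_f*Vf + alpha_m*(1-Vf) = 8.7*0.58 + 42.5*0.42 = 22.9 x 10^-6/K

22.9 x 10^-6/K


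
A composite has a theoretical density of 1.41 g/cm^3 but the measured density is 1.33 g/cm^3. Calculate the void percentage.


Void% = (rho_theo - rho_actual)/rho_theo * 100 = (1.41 - 1.33)/1.41 * 100 = 5.67%

5.67%


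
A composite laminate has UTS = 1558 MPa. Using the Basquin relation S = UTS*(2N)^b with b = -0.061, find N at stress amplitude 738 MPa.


N = 0.5 * (S/UTS)^(1/b) = 0.5 * (738/1558)^(1/-0.061) = 104429.6839 cycles

104429.6839 cycles


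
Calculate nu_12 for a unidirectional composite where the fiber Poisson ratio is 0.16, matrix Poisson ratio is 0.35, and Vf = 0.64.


nu_12 = nu_f*Vf + nu_m*(1-Vf) = 0.16*0.64 + 0.35*0.36 = 0.2284

0.2284


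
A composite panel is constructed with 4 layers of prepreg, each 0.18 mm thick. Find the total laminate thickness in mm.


h = n * t_ply = 4 * 0.18 = 0.72 mm

0.72 mm


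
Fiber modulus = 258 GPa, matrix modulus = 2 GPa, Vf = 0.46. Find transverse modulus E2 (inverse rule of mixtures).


1/E2 = Vf/Ef + (1-Vf)/Em = 0.46/258 + 0.54/2
E2 = 3.68 GPa

3.68 GPa


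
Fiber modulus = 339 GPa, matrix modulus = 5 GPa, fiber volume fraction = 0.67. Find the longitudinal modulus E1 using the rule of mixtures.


E1 = Ef*Vf + Em*(1-Vf) = 339*0.67 + 5*0.33 = 228.78 GPa

228.78 GPa


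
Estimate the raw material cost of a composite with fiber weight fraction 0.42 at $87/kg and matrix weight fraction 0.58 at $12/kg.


Cost = cost_f*Wf + cost_m*Wm = 87*0.42 + 12*0.58 = $43.5/kg

$43.5/kg


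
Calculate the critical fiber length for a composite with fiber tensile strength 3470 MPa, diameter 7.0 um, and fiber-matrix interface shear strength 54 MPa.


Lc = sigma_f * d / (2 * tau_i) = 3470 * 7.0 / (2 * 54) = 224.9 um

224.9 um


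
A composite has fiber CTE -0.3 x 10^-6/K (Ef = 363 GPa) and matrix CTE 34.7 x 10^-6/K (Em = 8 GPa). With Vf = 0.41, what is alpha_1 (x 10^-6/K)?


E1 = Ef*Vf + Em*(1-Vf) = 153.55
alpha_1 = (alpha_f*Ef*Vf + alpha_m*Em*(1-Vf))/E1 = 0.78 x 10^-6/K

0.78 x 10^-6/K


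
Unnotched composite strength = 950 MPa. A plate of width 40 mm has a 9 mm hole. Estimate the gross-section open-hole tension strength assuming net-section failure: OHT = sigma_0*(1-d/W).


OHT = sigma_0*(1-d/W) = 950*(1-9/40) = 736.3 MPa

736.3 MPa


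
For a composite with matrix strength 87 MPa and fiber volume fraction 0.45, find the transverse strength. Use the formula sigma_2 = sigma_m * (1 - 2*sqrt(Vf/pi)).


factor = 1 - 2*sqrt(0.45/pi) = 0.2431
sigma_2 = 87 * 0.2431 = 21.15 MPa

21.15 MPa


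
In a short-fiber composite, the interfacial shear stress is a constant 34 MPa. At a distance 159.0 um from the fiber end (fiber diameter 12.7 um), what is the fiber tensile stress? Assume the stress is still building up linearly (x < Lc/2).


Force balance: sigma_f * (pi*d^2/4) = tau * (pi*d) * x  ->  sigma_f = 4 * tau * x / d
sigma_f = 4 * 34 * 159.0 / 12.7 = 1702.7 MPa

1702.7 MPa


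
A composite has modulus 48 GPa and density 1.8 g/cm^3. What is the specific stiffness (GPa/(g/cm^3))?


Specific stiffness = E/rho = 48/1.8 = 26.7 GPa/(g/cm^3)

26.7 GPa/(g/cm^3)


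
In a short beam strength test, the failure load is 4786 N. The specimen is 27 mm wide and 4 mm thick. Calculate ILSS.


ILSS = 3F/(4bh) = 3*4786/(4*27*4) = 33.24 MPa

33.24 MPa


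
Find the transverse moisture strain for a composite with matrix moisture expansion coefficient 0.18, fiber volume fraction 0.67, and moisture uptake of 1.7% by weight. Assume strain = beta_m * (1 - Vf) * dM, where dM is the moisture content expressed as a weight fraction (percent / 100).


dM = 1.7/100 = 0.017
strain = beta_m * (1-Vf) * dM = 0.18 * 0.33 * 0.017 = 0.0010098

0.0010098


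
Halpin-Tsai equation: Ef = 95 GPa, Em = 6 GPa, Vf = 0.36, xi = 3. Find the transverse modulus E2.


eta = (Ef/Em - 1)/(Ef/Em + xi) = (15.8333 - 1)/(15.8333 + 3) = 0.7876
E2 = Em*(1+xi*eta*Vf)/(1-eta*Vf) = 15.5 GPa

15.5 GPa


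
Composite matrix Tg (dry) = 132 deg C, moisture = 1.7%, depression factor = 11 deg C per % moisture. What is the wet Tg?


Tg_wet = Tg_dry - k*moisture = 132 - 11*1.7 = 113.3 deg C

113.3 deg C


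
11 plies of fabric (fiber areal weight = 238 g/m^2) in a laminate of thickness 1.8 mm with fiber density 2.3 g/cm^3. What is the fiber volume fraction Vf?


Vf = n * FAW / (rho_f * h * 1000) = 11 * 238 / (2.3 * 1.8 * 1000) = 0.6324

0.6324


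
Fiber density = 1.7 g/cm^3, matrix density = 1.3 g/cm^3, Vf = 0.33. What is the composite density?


rho_c = rho_f*Vf + rho_m*(1-Vf) = 1.7*0.33 + 1.3*0.67 = 1.432 g/cm^3

1.432 g/cm^3


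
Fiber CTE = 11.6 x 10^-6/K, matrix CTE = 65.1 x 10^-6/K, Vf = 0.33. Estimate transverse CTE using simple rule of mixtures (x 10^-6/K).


alpha_2 = alpha_f*Vf + alpha_m*(1-Vf) = 11.6*0.33 + 65.1*0.67 = 47.4 x 10^-6/K

47.4 x 10^-6/K


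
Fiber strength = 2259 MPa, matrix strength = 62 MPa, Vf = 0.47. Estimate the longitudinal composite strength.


sigma_1 = sigma_f*Vf + sigma_m*(1-Vf) = 2259*0.47 + 62*0.53 = 1094.6 MPa

1094.6 MPa


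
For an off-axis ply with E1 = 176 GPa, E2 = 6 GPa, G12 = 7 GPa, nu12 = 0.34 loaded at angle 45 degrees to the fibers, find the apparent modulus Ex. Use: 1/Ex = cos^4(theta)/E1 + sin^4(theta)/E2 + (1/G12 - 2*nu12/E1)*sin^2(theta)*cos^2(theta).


cos^4(45) = 0.25, sin^4(45) = 0.25, sin^2(45)*cos^2(45) = 0.25
1/G12 - 2*nu12/E1 = 1/7 - 2*0.34/176 = 0.138994 GPa^-1
1/Ex = 0.25/176 + 0.25/6 + 0.138994*0.25 = 0.0778355 GPa^-1
Ex = 12.85 GPa

12.85 GPa


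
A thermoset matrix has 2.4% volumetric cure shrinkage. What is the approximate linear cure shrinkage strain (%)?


Linear shrinkage ≈ vol_shrink/3 = 2.4/3 = 0.8%

0.8%


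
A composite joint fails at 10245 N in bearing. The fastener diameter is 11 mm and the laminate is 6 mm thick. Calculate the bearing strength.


sigma_br = F/(d*h) = 10245/(11*6) = 155.2 MPa

155.2 MPa


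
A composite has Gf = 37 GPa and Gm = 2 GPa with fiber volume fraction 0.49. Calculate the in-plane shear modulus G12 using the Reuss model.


1/G12 = Vf/Gf + (1-Vf)/Gm = 0.49/37 + 0.51/2
G12 = 3.73 GPa

3.73 GPa


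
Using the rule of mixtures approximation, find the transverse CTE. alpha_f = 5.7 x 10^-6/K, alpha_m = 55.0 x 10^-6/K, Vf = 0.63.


alpha_2 = alpha_f*Vf + alpha_m*(1-Vf) = 5.7*0.63 + 55.0*0.37 = 23.9 x 10^-6/K

23.9 x 10^-6/K


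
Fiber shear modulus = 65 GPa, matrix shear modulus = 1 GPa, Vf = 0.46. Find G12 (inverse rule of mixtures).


1/G12 = Vf/Gf + (1-Vf)/Gm = 0.46/65 + 0.54/1
G12 = 1.83 GPa

1.83 GPa


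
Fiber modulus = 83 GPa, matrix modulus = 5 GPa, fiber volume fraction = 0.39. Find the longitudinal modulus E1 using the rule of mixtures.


E1 = Ef*Vf + Em*(1-Vf) = 83*0.39 + 5*0.61 = 35.42 GPa

35.42 GPa


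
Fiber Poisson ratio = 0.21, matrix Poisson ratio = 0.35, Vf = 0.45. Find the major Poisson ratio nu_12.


nu_12 = nu_f*Vf + nu_m*(1-Vf) = 0.21*0.45 + 0.35*0.55 = 0.287

0.287


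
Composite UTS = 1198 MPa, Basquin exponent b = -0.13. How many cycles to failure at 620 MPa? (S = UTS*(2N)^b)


N = 0.5 * (S/UTS)^(1/b) = 0.5 * (620/1198)^(1/-0.13) = 79.3361 cycles

79.3361 cycles


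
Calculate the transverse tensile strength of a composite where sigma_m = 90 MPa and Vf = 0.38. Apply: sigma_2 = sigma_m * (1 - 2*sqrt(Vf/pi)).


factor = 1 - 2*sqrt(0.38/pi) = 0.3044
sigma_2 = 90 * 0.3044 = 27.4 MPa

27.4 MPa


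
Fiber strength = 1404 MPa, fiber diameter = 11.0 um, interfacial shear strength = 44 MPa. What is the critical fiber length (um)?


Lc = sigma_f * d / (2 * tau_i) = 1404 * 11.0 / (2 * 44) = 175.5 um

175.5 um


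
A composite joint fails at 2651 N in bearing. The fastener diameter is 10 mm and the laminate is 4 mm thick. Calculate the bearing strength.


sigma_br = F/(d*h) = 2651/(10*4) = 66.3 MPa

66.3 MPa


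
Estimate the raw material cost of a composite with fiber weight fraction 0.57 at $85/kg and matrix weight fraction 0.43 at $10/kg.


Cost = cost_f*Wf + cost_m*Wm = 85*0.57 + 10*0.43 = $52.75/kg

$52.75/kg


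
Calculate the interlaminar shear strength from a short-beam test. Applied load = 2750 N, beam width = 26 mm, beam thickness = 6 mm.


ILSS = 3F/(4bh) = 3*2750/(4*26*6) = 13.22 MPa

13.22 MPa


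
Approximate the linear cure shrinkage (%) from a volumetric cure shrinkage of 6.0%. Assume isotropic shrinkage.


Linear shrinkage ≈ vol_shrink/3 = 6.0/3 = 2.0%

2.0%


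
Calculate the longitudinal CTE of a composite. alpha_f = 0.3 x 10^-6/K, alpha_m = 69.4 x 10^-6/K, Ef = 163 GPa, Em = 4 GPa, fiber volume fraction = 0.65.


E1 = Ef*Vf + Em*(1-Vf) = 107.35
alpha_1 = (alpha_f*Ef*Vf + alpha_m*Em*(1-Vf))/E1 = 1.2 x 10^-6/K

1.2 x 10^-6/K


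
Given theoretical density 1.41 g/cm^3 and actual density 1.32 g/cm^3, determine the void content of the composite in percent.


Void% = (rho_theo - rho_actual)/rho_theo * 100 = (1.41 - 1.32)/1.41 * 100 = 6.38%

6.38%


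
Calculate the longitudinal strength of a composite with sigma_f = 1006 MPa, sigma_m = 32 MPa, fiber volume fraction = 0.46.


sigma_1 = sigma_f*Vf + sigma_m*(1-Vf) = 1006*0.46 + 32*0.54 = 480.0 MPa

480.0 MPa


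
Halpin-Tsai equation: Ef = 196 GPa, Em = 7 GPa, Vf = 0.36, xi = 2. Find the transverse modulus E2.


eta = (Ef/Em - 1)/(Ef/Em + xi) = (28.0 - 1)/(28.0 + 2) = 0.9
E2 = Em*(1+xi*eta*Vf)/(1-eta*Vf) = 17.07 GPa

17.07 GPa


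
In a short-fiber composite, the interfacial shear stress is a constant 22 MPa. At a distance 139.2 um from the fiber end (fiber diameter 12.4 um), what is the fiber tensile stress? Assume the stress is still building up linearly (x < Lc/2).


Force balance: sigma_f * (pi*d^2/4) = tau * (pi*d) * x  ->  sigma_f = 4 * tau * x / d
sigma_f = 4 * 22 * 139.2 / 12.4 = 987.9 MPa

987.9 MPa


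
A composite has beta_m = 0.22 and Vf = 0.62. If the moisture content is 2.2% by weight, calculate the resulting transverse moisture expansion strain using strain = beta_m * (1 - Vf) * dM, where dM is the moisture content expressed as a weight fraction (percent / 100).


dM = 2.2/100 = 0.022
strain = beta_m * (1-Vf) * dM = 0.22 * 0.38 * 0.022 = 0.0018392

0.0018392


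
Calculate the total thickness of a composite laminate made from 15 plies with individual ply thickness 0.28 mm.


h = n * t_ply = 15 * 0.28 = 4.2 mm

4.2 mm


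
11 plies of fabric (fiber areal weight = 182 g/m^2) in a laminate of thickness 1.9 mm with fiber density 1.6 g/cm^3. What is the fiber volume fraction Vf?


Vf = n * FAW / (rho_f * h * 1000) = 11 * 182 / (1.6 * 1.9 * 1000) = 0.6586

0.6586


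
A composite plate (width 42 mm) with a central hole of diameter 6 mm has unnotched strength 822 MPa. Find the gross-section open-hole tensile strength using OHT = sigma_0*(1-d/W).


OHT = sigma_0*(1-d/W) = 822*(1-6/42) = 704.6 MPa

704.6 MPa


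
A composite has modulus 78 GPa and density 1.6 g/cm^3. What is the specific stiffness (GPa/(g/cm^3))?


Specific stiffness = E/rho = 78/1.6 = 48.8 GPa/(g/cm^3)

48.8 GPa/(g/cm^3)


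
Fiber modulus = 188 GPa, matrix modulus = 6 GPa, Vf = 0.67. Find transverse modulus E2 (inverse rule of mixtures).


1/E2 = Vf/Ef + (1-Vf)/Em = 0.67/188 + 0.33/6
E2 = 17.08 GPa

17.08 GPa


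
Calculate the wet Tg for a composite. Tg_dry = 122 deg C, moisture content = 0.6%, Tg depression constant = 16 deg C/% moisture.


Tg_wet = Tg_dry - k*moisture = 122 - 16*0.6 = 112.4 deg C

112.4 deg C


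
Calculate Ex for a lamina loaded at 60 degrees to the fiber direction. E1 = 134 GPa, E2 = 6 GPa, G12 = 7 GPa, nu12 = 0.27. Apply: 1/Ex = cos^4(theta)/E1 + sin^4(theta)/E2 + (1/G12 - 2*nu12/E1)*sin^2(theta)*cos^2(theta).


cos^4(60) = 0.0625, sin^4(60) = 0.5625, sin^2(60)*cos^2(60) = 0.1875
1/G12 - 2*nu12/E1 = 1/7 - 2*0.27/134 = 0.138827 GPa^-1
1/Ex = 0.0625/134 + 0.5625/6 + 0.138827*0.1875 = 0.1202465 GPa^-1
Ex = 8.32 GPa

8.32 GPa


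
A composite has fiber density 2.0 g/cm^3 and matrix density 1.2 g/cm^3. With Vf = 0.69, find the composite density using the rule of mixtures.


rho_c = rho_f*Vf + rho_m*(1-Vf) = 2.0*0.69 + 1.2*0.31 = 1.752 g/cm^3

1.752 g/cm^3


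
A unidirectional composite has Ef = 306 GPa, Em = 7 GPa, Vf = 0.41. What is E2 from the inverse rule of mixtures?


1/E2 = Vf/Ef + (1-Vf)/Em = 0.41/306 + 0.59/7
E2 = 11.68 GPa

11.68 GPa


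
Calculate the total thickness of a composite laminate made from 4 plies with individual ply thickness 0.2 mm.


h = n * t_ply = 4 * 0.2 = 0.8 mm

0.8 mm


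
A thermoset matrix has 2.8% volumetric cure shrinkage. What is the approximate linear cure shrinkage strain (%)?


Linear shrinkage ≈ vol_shrink/3 = 2.8/3 = 0.933%

0.933%


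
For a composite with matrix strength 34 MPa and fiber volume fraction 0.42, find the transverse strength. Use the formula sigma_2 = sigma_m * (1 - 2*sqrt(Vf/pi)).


factor = 1 - 2*sqrt(0.42/pi) = 0.2687
sigma_2 = 34 * 0.2687 = 9.14 MPa

9.14 MPa


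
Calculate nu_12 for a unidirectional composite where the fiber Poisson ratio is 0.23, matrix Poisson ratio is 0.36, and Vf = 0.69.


nu_12 = nu_f*Vf + nu_m*(1-Vf) = 0.23*0.69 + 0.36*0.31 = 0.2703

0.2703


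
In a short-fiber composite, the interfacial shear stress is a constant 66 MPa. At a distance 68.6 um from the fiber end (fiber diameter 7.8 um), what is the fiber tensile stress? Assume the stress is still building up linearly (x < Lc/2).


Force balance: sigma_f * (pi*d^2/4) = tau * (pi*d) * x  ->  sigma_f = 4 * tau * x / d
sigma_f = 4 * 66 * 68.6 / 7.8 = 2321.8 MPa

2321.8 MPa


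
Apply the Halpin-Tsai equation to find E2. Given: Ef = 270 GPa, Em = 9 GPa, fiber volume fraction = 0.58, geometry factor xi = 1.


eta = (Ef/Em - 1)/(Ef/Em + xi) = (30.0 - 1)/(30.0 + 1) = 0.9355
E2 = Em*(1+xi*eta*Vf)/(1-eta*Vf) = 30.35 GPa

30.35 GPa


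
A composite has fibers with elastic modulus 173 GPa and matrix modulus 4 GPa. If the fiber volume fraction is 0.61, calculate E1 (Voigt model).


E1 = Ef*Vf + Em*(1-Vf) = 173*0.61 + 4*0.39 = 107.09 GPa

107.09 GPa


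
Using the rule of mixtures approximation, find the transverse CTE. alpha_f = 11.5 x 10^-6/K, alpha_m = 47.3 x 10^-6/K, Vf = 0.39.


alpha_2 = alpha_f*Vf + alpha_m*(1-Vf) = 11.5*0.39 + 47.3*0.61 = 33.3 x 10^-6/K

33.3 x 10^-6/K


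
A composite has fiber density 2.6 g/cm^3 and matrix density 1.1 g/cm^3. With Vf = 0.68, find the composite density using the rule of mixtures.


rho_c = rho_f*Vf + rho_m*(1-Vf) = 2.6*0.68 + 1.1*0.32 = 2.12 g/cm^3

2.12 g/cm^3


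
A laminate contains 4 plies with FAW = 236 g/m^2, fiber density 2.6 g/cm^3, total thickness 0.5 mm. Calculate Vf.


Vf = n * FAW / (rho_f * h * 1000) = 4 * 236 / (2.6 * 0.5 * 1000) = 0.7262

0.7262


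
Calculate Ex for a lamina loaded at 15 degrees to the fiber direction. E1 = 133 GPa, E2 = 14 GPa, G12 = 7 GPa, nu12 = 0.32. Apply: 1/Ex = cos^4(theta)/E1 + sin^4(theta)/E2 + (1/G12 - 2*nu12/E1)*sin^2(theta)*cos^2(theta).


cos^4(15) = 0.870513, sin^4(15) = 0.004487, sin^2(15)*cos^2(15) = 0.0625
1/G12 - 2*nu12/E1 = 1/7 - 2*0.32/133 = 0.138045 GPa^-1
1/Ex = 0.870513/133 + 0.004487/14 + 0.138045*0.0625 = 0.0154935 GPa^-1
Ex = 64.54 GPa

64.54 GPa


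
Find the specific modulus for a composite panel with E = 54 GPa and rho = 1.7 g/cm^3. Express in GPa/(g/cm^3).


Specific stiffness = E/rho = 54/1.7 = 31.8 GPa/(g/cm^3)

31.8 GPa/(g/cm^3)


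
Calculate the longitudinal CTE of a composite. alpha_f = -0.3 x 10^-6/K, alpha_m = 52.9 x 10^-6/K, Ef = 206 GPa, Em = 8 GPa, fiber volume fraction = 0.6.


E1 = Ef*Vf + Em*(1-Vf) = 126.8
alpha_1 = (alpha_f*Ef*Vf + alpha_m*Em*(1-Vf))/E1 = 1.04 x 10^-6/K

1.04 x 10^-6/K


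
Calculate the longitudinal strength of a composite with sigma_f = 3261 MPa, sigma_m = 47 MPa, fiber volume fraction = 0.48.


sigma_1 = sigma_f*Vf + sigma_m*(1-Vf) = 3261*0.48 + 47*0.52 = 1589.7 MPa

1589.7 MPa


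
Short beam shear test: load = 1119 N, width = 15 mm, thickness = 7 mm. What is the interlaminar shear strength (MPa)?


ILSS = 3F/(4bh) = 3*1119/(4*15*7) = 7.99 MPa

7.99 MPa


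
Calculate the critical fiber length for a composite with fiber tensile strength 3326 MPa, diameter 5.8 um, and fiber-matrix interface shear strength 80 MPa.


Lc = sigma_f * d / (2 * tau_i) = 3326 * 5.8 / (2 * 80) = 120.6 um

120.6 um


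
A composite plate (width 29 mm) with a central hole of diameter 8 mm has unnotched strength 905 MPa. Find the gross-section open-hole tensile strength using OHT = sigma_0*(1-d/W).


OHT = sigma_0*(1-d/W) = 905*(1-8/29) = 655.3 MPa

655.3 MPa


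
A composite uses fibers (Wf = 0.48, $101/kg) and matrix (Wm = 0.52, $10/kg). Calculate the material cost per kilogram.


Cost = cost_f*Wf + cost_m*Wm = 101*0.48 + 10*0.52 = $53.68/kg

$53.68/kg


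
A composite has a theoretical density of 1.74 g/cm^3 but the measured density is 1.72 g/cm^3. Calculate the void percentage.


Void% = (rho_theo - rho_actual)/rho_theo * 100 = (1.74 - 1.72)/1.74 * 100 = 1.15%

1.15%


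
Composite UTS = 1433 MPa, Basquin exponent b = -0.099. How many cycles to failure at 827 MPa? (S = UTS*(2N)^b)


N = 0.5 * (S/UTS)^(1/b) = 0.5 * (827/1433)^(1/-0.099) = 128.9710 cycles

128.9710 cycles


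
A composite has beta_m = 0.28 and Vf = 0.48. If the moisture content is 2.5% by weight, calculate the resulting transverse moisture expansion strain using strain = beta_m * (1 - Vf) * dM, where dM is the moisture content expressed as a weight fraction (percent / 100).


dM = 2.5/100 = 0.025
strain = beta_m * (1-Vf) * dM = 0.28 * 0.52 * 0.025 = 0.00364

0.00364


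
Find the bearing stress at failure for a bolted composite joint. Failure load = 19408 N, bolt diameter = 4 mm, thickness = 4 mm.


sigma_br = F/(d*h) = 19408/(4*4) = 1213.0 MPa

1213.0 MPa


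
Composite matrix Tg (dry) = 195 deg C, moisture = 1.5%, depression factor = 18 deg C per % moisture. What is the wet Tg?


Tg_wet = Tg_dry - k*moisture = 195 - 18*1.5 = 168.0 deg C

168.0 deg C


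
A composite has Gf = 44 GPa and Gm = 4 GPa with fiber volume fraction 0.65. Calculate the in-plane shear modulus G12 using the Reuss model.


1/G12 = Vf/Gf + (1-Vf)/Gm = 0.65/44 + 0.35/4
G12 = 9.78 GPa

9.78 GPa


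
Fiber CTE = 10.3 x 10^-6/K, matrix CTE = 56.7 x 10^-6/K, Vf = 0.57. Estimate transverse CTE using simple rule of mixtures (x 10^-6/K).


alpha_2 = alpha_f*Vf + alpha_m*(1-Vf) = 10.3*0.57 + 56.7*0.43 = 30.3 x 10^-6/K

30.3 x 10^-6/K


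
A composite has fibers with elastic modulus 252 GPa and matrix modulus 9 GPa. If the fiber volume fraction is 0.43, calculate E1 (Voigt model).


E1 = Ef*Vf + Em*(1-Vf) = 252*0.43 + 9*0.57 = 113.49 GPa

113.49 GPa


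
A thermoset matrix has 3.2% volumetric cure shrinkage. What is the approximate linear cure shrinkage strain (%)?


Linear shrinkage ≈ vol_shrink/3 = 3.2/3 = 1.067%

1.067%


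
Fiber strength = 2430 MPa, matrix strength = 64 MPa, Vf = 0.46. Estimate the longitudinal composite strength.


sigma_1 = sigma_f*Vf + sigma_m*(1-Vf) = 2430*0.46 + 64*0.54 = 1152.4 MPa

1152.4 MPa


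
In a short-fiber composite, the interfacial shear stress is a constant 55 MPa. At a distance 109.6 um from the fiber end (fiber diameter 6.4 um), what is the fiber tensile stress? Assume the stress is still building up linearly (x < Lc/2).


Force balance: sigma_f * (pi*d^2/4) = tau * (pi*d) * x  ->  sigma_f = 4 * tau * x / d
sigma_f = 4 * 55 * 109.6 / 6.4 = 3767.5 MPa

3767.5 MPa


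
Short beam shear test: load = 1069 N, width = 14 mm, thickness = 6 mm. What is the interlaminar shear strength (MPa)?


ILSS = 3F/(4bh) = 3*1069/(4*14*6) = 9.54 MPa

9.54 MPa


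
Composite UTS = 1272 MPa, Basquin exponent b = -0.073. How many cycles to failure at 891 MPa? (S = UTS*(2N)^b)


N = 0.5 * (S/UTS)^(1/b) = 0.5 * (891/1272)^(1/-0.073) = 65.6005 cycles

65.6005 cycles


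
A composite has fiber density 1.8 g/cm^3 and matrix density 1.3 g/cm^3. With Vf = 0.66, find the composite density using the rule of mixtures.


rho_c = rho_f*Vf + rho_m*(1-Vf) = 1.8*0.66 + 1.3*0.34 = 1.63 g/cm^3

1.63 g/cm^3


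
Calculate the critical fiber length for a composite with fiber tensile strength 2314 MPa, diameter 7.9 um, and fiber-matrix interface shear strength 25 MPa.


Lc = sigma_f * d / (2 * tau_i) = 2314 * 7.9 / (2 * 25) = 365.6 um

365.6 um


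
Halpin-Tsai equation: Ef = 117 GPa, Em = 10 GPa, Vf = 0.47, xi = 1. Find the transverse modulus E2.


eta = (Ef/Em - 1)/(Ef/Em + xi) = (11.7 - 1)/(11.7 + 1) = 0.8425
E2 = Em*(1+xi*eta*Vf)/(1-eta*Vf) = 23.11 GPa

23.11 GPa


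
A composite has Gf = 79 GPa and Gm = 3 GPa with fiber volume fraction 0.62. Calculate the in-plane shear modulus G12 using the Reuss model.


1/G12 = Vf/Gf + (1-Vf)/Gm = 0.62/79 + 0.38/3
G12 = 7.43 GPa

7.43 GPa


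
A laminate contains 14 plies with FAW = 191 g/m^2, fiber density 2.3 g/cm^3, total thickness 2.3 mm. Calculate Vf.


Vf = n * FAW / (rho_f * h * 1000) = 14 * 191 / (2.3 * 2.3 * 1000) = 0.5055

0.5055


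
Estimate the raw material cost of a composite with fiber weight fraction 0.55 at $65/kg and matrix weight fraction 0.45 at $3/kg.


Cost = cost_f*Wf + cost_m*Wm = 65*0.55 + 3*0.45 = $37.1/kg

$37.1/kg


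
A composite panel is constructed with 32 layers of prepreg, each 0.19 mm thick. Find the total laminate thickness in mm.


h = n * t_ply = 32 * 0.19 = 6.08 mm

6.08 mm


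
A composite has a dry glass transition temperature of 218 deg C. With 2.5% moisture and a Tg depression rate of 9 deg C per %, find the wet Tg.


Tg_wet = Tg_dry - k*moisture = 218 - 9*2.5 = 195.5 deg C

195.5 deg C


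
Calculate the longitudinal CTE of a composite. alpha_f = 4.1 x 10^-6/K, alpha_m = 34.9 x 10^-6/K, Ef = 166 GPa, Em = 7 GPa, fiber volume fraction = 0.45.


E1 = Ef*Vf + Em*(1-Vf) = 78.55
alpha_1 = (alpha_f*Ef*Vf + alpha_m*Em*(1-Vf))/E1 = 5.61 x 10^-6/K

5.61 x 10^-6/K


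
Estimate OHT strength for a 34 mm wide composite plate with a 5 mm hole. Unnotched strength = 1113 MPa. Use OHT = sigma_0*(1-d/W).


OHT = sigma_0*(1-d/W) = 1113*(1-5/34) = 949.3 MPa

949.3 MPa


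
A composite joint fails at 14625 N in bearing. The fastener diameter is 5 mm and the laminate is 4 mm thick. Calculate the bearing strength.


sigma_br = F/(d*h) = 14625/(5*4) = 731.3 MPa

731.3 MPa


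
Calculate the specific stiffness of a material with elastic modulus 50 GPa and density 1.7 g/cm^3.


Specific stiffness = E/rho = 50/1.7 = 29.4 GPa/(g/cm^3)

29.4 GPa/(g/cm^3)


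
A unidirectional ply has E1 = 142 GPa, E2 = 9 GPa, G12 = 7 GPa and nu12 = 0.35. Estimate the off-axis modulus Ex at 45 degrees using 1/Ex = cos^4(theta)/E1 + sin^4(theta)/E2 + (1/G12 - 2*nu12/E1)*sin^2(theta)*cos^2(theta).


cos^4(45) = 0.25, sin^4(45) = 0.25, sin^2(45)*cos^2(45) = 0.25
1/G12 - 2*nu12/E1 = 1/7 - 2*0.35/142 = 0.137928 GPa^-1
1/Ex = 0.25/142 + 0.25/9 + 0.137928*0.25 = 0.0640202 GPa^-1
Ex = 15.62 GPa

15.62 GPa


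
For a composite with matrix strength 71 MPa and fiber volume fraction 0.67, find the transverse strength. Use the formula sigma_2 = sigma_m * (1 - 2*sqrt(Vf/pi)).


factor = 1 - 2*sqrt(0.67/pi) = 0.0764
sigma_2 = 71 * 0.0764 = 5.42 MPa

5.42 MPa


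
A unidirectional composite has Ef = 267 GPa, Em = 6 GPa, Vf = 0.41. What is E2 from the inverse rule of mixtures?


1/E2 = Vf/Ef + (1-Vf)/Em = 0.41/267 + 0.59/6
E2 = 10.01 GPa

10.01 GPa


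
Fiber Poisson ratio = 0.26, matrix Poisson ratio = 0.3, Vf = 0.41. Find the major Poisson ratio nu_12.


nu_12 = nu_f*Vf + nu_m*(1-Vf) = 0.26*0.41 + 0.3*0.59 = 0.2836

0.2836


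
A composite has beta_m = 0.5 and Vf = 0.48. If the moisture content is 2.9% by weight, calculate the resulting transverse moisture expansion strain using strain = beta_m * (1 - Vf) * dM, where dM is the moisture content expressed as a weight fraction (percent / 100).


dM = 2.9/100 = 0.029
strain = beta_m * (1-Vf) * dM = 0.5 * 0.52 * 0.029 = 0.00754

0.00754


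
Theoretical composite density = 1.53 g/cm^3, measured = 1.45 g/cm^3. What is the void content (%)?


Void% = (rho_theo - rho_actual)/rho_theo * 100 = (1.53 - 1.45)/1.53 * 100 = 5.23%

5.23%


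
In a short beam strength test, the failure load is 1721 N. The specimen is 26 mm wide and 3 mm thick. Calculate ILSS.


ILSS = 3F/(4bh) = 3*1721/(4*26*3) = 16.55 MPa

16.55 MPa
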